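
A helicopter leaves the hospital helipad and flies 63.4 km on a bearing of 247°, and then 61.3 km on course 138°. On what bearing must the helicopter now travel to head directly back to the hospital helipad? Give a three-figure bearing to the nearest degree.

014°

Leg 1 (247°, 63.4 km): east 63.4 sin 247° = -58.36, north 63.4 cos 247° = -24.77
Leg 2 (138°, 61.3 km): east 61.3 sin 138° = 41.02, north 61.3 cos 138° = -45.55
Net displacement: -17.34 east, -70.33 north. Direction back to start is (17.34, 70.33): bearing = atan2(17.34, 70.33) mod 360° = 13.85° ≈ 014°.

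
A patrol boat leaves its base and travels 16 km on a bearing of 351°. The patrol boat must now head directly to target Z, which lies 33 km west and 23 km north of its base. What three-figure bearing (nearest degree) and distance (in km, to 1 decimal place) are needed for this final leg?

Leg 1 (351°, 16 km): east 16 sin 351° = -2.50, north 16 cos 351° = 15.80
Current position: (-2.50, 15.80). Target: (-33, 23). Remaining: Δeast = -30.50, Δnorth = 7.20.
Bearing = atan2(-30.50, 7.20) mod 360° = 283.28°; distance = √((-30.50)² + (7.20)²) = 31.335 km.

283°, 31.3 km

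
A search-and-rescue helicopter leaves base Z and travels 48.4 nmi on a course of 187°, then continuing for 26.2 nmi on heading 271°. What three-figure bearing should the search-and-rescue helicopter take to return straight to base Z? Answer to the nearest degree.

Leg 1 (187°, 48.4 nmi): east 48.4 sin 187° = -5.90, north 48.4 cos 187° = -48.04
Leg 2 (271°, 26.2 nmi): east 26.2 sin 271° = -26.20, north 26.2 cos 271° = 0.46
Net displacement: -32.09 east, -47.58 north. Direction back to start is (32.09, 47.58): bearing = atan2(32.09, 47.58) mod 360° = 34.00° ≈ 034°.

034°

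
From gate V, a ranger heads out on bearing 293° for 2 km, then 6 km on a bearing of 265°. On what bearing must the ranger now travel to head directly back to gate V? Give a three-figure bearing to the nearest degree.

092°

Leg 1 (293°, 2 km): east 2 sin 293° = -1.84, north 2 cos 293° = 0.78
Leg 2 (265°, 6 km): east 6 sin 265° = -5.98, north 6 cos 265° = -0.52
Net displacement: -7.82 east, 0.26 north. Direction back to start is (7.82, -0.26): bearing = atan2(7.82, -0.26) mod 360° = 91.89° ≈ 092°.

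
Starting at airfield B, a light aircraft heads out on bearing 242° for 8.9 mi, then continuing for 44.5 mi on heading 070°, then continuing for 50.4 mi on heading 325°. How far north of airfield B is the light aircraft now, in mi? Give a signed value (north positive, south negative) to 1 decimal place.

Leg 1 (242°, 8.9 mi): east 8.9 sin 242° = -7.86, north 8.9 cos 242° = -4.18
Leg 2 (070°, 44.5 mi): east 44.5 sin 70° = 41.82, north 44.5 cos 70° = 15.22
Leg 3 (325°, 50.4 mi): east 50.4 sin 325° = -28.91, north 50.4 cos 325° = 41.29
Net north component: 52.33 mi.

52.3 mi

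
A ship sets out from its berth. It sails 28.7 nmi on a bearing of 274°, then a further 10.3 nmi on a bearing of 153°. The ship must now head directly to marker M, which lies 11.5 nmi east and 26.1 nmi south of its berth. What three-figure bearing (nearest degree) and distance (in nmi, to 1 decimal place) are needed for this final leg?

Leg 1 (274°, 28.7 nmi): east 28.7 sin 274° = -28.63, north 28.7 cos 274° = 2.00
Leg 2 (153°, 10.3 nmi): east 10.3 sin 153° = 4.68, north 10.3 cos 153° = -9.18
Current position: (-23.95, -7.18). Target: (11.5, -26.1). Remaining: Δeast = 35.45, Δnorth = -18.92.
Bearing = atan2(35.45, -18.92) mod 360° = 118.09°; distance = √((35.45)² + (-18.92)²) = 40.189 nmi.

118°, 40.2 nmi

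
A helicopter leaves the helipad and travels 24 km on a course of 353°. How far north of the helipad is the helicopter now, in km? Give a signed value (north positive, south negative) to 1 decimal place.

Leg 1 (353°, 24 km): east 24 sin 353° = -2.92, north 24 cos 353° = 23.82
Net north component: 23.82 km.

23.8 km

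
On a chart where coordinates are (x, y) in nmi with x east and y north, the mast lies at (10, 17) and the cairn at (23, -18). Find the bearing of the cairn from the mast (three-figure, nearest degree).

Δeast = 23 − 10 = 13.00; Δnorth = -18 − 17 = -35.00.
Bearing = atan2(Δeast, Δnorth) mod 360° = 159.62° ≈ 160°.

160°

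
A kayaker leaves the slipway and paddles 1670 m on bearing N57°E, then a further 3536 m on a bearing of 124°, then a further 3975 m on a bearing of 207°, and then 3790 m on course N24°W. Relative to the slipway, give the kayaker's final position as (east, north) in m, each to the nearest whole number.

(986, -1147)

Leg 1 (N57°E, 1670 m): east 1670 sin 57° = 1400.58, north 1670 cos 57° = 909.55
Leg 2 (124°, 3536 m): east 3536 sin 124° = 2931.48, north 3536 cos 124° = -1977.31
Leg 3 (207°, 3975 m): east 3975 sin 207° = -1804.61, north 3975 cos 207° = -3541.75
Leg 4 (N24°W, 3790 m): east 3790 sin 336° = -1541.53, north 3790 cos 336° = 3462.34
Summing: 985.91 m east, -1147.17 m north → (986, -1147).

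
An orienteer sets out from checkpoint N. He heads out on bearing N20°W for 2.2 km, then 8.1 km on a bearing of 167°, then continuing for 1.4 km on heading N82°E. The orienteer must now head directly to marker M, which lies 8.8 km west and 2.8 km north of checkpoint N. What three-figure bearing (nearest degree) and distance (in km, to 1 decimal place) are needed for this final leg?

307°, 14.1 km

Leg 1 (N20°W, 2.2 km): east 2.2 sin 340° = -0.75, north 2.2 cos 340° = 2.07
Leg 2 (167°, 8.1 km): east 8.1 sin 167° = 1.82, north 8.1 cos 167° = -7.89
Leg 3 (N82°E, 1.4 km): east 1.4 sin 82° = 1.39, north 1.4 cos 82° = 0.19
Current position: (2.46, -5.63). Target: (-8.8, 2.8). Remaining: Δeast = -11.26, Δnorth = 8.43.
Bearing = atan2(-11.26, 8.43) mod 360° = 306.83°; distance = √((-11.26)² + (8.43)²) = 14.063 km.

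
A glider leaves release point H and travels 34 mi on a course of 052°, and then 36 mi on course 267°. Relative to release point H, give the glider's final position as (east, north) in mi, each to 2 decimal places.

(-9.16, 19.05)

Leg 1 (052°, 34 mi): east 34 sin 52° = 26.79, north 34 cos 52° = 20.93
Leg 2 (267°, 36 mi): east 36 sin 267° = -35.95, north 36 cos 267° = -1.88
Summing: -9.16 mi east, 19.05 mi north → (-9.16, 19.05).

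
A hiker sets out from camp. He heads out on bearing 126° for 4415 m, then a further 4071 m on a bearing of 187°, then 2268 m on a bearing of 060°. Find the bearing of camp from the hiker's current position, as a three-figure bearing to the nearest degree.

318°

Leg 1 (126°, 4415 m): east 4415 sin 126° = 3571.81, north 4415 cos 126° = -2595.07
Leg 2 (187°, 4071 m): east 4071 sin 187° = -496.13, north 4071 cos 187° = -4040.66
Leg 3 (060°, 2268 m): east 2268 sin 60° = 1964.15, north 2268 cos 60° = 1134.00
Net displacement: 5039.83 east, -5501.73 north. Direction back to start is (-5039.83, 5501.73): bearing = atan2(-5039.83, 5501.73) mod 360° = 317.51° ≈ 318°.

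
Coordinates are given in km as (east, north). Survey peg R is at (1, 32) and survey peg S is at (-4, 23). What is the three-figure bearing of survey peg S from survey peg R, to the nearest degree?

Δeast = -4 − 1 = -5.00; Δnorth = 23 − 32 = -9.00.
Bearing = atan2(Δeast, Δnorth) mod 360° = 209.05° ≈ 209°.

209°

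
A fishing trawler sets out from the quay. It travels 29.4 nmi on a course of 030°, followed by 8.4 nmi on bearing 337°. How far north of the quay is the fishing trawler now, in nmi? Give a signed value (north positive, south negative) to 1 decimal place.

33.2 nmi

Leg 1 (030°, 29.4 nmi): east 29.4 sin 30° = 14.70, north 29.4 cos 30° = 25.46
Leg 2 (337°, 8.4 nmi): east 8.4 sin 337° = -3.28, north 8.4 cos 337° = 7.73
Net north component: 33.19 nmi.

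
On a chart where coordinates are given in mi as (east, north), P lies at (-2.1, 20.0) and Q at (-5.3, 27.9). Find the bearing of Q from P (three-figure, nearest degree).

Δeast = -5.3 − -2.1 = -3.20; Δnorth = 27.9 − 20.0 = 7.90.
Bearing = atan2(Δeast, Δnorth) mod 360° = 337.95° ≈ 338°.

338°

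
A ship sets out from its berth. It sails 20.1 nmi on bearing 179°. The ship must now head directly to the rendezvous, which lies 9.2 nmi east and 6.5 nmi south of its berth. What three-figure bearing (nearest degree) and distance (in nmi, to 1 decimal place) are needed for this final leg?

033°, 16.2 nmi

Leg 1 (179°, 20.1 nmi): east 20.1 sin 179° = 0.35, north 20.1 cos 179° = -20.10
Current position: (0.35, -20.10). Target: (9.2, -6.5). Remaining: Δeast = 8.85, Δnorth = 13.60.
Bearing = atan2(8.85, 13.60) mod 360° = 33.06°; distance = √((8.85)² + (13.60)²) = 16.223 nmi.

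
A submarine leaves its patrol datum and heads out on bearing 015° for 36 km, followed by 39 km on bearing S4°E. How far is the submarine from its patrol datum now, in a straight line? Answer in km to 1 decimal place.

12.7 km

Leg 1 (015°, 36 km): east 36 sin 15° = 9.32, north 36 cos 15° = 34.77
Leg 2 (S4°E, 39 km): east 39 sin 176° = 2.72, north 39 cos 176° = -38.90
Net: 12.04 east, -4.13 north. Distance = √((12.04)² + (-4.13)²) = 12.727 km.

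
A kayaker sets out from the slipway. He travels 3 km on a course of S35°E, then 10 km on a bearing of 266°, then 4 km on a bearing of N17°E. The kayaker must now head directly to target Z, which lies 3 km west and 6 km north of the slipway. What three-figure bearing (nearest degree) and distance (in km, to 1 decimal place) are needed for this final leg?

Leg 1 (S35°E, 3 km): east 3 sin 145° = 1.72, north 3 cos 145° = -2.46
Leg 2 (266°, 10 km): east 10 sin 266° = -9.98, north 10 cos 266° = -0.70
Leg 3 (N17°E, 4 km): east 4 sin 17° = 1.17, north 4 cos 17° = 3.83
Current position: (-7.09, 0.67). Target: (-3, 6). Remaining: Δeast = 4.09, Δnorth = 5.33.
Bearing = atan2(4.09, 5.33) mod 360° = 37.47°; distance = √((4.09)² + (5.33)²) = 6.715 km.

037°, 6.7 km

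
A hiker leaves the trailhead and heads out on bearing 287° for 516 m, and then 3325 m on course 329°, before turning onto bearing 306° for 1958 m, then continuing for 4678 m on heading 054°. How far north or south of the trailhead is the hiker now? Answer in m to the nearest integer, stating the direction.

6901 m north

Leg 1 (287°, 516 m): east 516 sin 287° = -493.45, north 516 cos 287° = 150.86
Leg 2 (329°, 3325 m): east 3325 sin 329° = -1712.50, north 3325 cos 329° = 2850.08
Leg 3 (306°, 1958 m): east 1958 sin 306° = -1584.06, north 1958 cos 306° = 1150.88
Leg 4 (054°, 4678 m): east 4678 sin 54° = 3784.58, north 4678 cos 54° = 2749.66
Net north component: 6901.49 m.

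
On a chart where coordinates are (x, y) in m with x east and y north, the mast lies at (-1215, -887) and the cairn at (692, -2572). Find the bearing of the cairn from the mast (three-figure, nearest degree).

Δeast = 692 − -1215 = 1907.00; Δnorth = -2572 − -887 = -1685.00.
Bearing = atan2(Δeast, Δnorth) mod 360° = 131.46° ≈ 131°.

131°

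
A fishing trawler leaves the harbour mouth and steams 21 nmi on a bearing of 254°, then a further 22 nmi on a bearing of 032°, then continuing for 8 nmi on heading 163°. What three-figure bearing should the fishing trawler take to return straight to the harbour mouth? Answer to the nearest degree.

130°

Leg 1 (254°, 21 nmi): east 21 sin 254° = -20.19, north 21 cos 254° = -5.79
Leg 2 (032°, 22 nmi): east 22 sin 32° = 11.66, north 22 cos 32° = 18.66
Leg 3 (163°, 8 nmi): east 8 sin 163° = 2.34, north 8 cos 163° = -7.65
Net displacement: -6.19 east, 5.22 north. Direction back to start is (6.19, -5.22): bearing = atan2(6.19, -5.22) mod 360° = 130.13° ≈ 130°.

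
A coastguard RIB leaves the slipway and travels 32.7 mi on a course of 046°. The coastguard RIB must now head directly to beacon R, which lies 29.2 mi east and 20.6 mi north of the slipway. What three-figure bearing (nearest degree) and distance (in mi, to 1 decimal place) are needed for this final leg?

Leg 1 (046°, 32.7 mi): east 32.7 sin 46° = 23.52, north 32.7 cos 46° = 22.72
Current position: (23.52, 22.72). Target: (29.2, 20.6). Remaining: Δeast = 5.68, Δnorth = -2.12.
Bearing = atan2(5.68, -2.12) mod 360° = 110.43°; distance = √((5.68)² + (-2.12)²) = 6.059 mi.

110°, 6.1 mi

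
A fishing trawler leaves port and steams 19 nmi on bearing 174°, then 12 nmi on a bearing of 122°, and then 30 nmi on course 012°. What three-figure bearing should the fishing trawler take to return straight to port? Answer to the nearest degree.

Leg 1 (174°, 19 nmi): east 19 sin 174° = 1.99, north 19 cos 174° = -18.90
Leg 2 (122°, 12 nmi): east 12 sin 122° = 10.18, north 12 cos 122° = -6.36
Leg 3 (012°, 30 nmi): east 30 sin 12° = 6.24, north 30 cos 12° = 29.34
Net displacement: 18.40 east, 4.09 north. Direction back to start is (-18.40, -4.09): bearing = atan2(-18.40, -4.09) mod 360° = 257.47° ≈ 257°.

257°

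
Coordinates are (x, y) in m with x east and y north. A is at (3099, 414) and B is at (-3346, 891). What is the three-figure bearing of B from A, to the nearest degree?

274°

Δeast = -3346 − 3099 = -6445.00; Δnorth = 891 − 414 = 477.00.
Bearing = atan2(Δeast, Δnorth) mod 360° = 274.23° ≈ 274°.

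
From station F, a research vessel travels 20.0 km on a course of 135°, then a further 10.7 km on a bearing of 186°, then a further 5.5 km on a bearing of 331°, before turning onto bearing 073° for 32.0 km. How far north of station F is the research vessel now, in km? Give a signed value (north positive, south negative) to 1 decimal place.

Leg 1 (135°, 20.0 km): east 20.0 sin 135° = 14.14, north 20.0 cos 135° = -14.14
Leg 2 (186°, 10.7 km): east 10.7 sin 186° = -1.12, north 10.7 cos 186° = -10.64
Leg 3 (331°, 5.5 km): east 5.5 sin 331° = -2.67, north 5.5 cos 331° = 4.81
Leg 4 (073°, 32.0 km): east 32.0 sin 73° = 30.60, north 32.0 cos 73° = 9.36
Net north component: -10.62 km.

-10.6 km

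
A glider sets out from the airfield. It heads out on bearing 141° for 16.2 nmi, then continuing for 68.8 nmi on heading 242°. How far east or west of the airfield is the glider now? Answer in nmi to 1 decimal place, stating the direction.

50.6 nmi west

Leg 1 (141°, 16.2 nmi): east 16.2 sin 141° = 10.19, north 16.2 cos 141° = -12.59
Leg 2 (242°, 68.8 nmi): east 68.8 sin 242° = -60.75, north 68.8 cos 242° = -32.30
Net east component: -50.55 nmi.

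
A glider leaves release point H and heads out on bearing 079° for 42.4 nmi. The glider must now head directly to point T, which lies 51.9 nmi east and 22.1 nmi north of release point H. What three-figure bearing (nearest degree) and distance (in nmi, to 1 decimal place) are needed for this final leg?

Leg 1 (079°, 42.4 nmi): east 42.4 sin 79° = 41.62, north 42.4 cos 79° = 8.09
Current position: (41.62, 8.09). Target: (51.9, 22.1). Remaining: Δeast = 10.28, Δnorth = 14.01.
Bearing = atan2(10.28, 14.01) mod 360° = 36.27°; distance = √((10.28)² + (14.01)²) = 17.376 nmi.

036°, 17.4 nmi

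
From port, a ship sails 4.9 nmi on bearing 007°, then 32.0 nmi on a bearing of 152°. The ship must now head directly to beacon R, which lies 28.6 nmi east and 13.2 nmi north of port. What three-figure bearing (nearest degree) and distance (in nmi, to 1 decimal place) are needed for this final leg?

020°, 38.8 nmi

Leg 1 (007°, 4.9 nmi): east 4.9 sin 7° = 0.60, north 4.9 cos 7° = 4.86
Leg 2 (152°, 32.0 nmi): east 32.0 sin 152° = 15.02, north 32.0 cos 152° = -28.25
Current position: (15.62, -23.39). Target: (28.6, 13.2). Remaining: Δeast = 12.98, Δnorth = 36.59.
Bearing = atan2(12.98, 36.59) mod 360° = 19.53°; distance = √((12.98)² + (36.59)²) = 38.825 nmi.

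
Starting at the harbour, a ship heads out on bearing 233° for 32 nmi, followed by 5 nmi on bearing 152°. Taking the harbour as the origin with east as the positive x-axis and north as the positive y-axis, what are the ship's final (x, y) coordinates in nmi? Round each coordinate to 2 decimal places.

(-23.21, -23.67)

Leg 1 (233°, 32 nmi): east 32 sin 233° = -25.56, north 32 cos 233° = -19.26
Leg 2 (152°, 5 nmi): east 5 sin 152° = 2.35, north 5 cos 152° = -4.41
Summing: -23.21 nmi east, -23.67 nmi north → (-23.21, -23.67).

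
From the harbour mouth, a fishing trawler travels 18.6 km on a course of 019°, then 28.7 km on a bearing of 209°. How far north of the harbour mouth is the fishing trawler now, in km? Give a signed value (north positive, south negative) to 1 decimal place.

Leg 1 (019°, 18.6 km): east 18.6 sin 19° = 6.06, north 18.6 cos 19° = 17.59
Leg 2 (209°, 28.7 km): east 28.7 sin 209° = -13.91, north 28.7 cos 209° = -25.10
Net north component: -7.51 km.

-7.5 km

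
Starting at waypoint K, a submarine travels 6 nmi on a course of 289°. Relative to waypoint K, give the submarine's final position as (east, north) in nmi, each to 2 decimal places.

(-5.67, 1.95)

Leg 1 (289°, 6 nmi): east 6 sin 289° = -5.67, north 6 cos 289° = 1.95
Summing: -5.67 nmi east, 1.95 nmi north → (-5.67, 1.95).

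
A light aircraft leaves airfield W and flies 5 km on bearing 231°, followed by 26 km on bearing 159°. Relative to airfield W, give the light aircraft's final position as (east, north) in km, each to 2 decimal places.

Leg 1 (231°, 5 km): east 5 sin 231° = -3.89, north 5 cos 231° = -3.15
Leg 2 (159°, 26 km): east 26 sin 159° = 9.32, north 26 cos 159° = -24.27
Summing: 5.43 km east, -27.42 km north → (5.43, -27.42).

(5.43, -27.42)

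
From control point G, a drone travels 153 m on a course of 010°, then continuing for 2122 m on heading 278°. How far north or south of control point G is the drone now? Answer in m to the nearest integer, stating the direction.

Leg 1 (010°, 153 m): east 153 sin 10° = 26.57, north 153 cos 10° = 150.68
Leg 2 (278°, 2122 m): east 2122 sin 278° = -2101.35, north 2122 cos 278° = 295.33
Net north component: 446.00 m.

446 m north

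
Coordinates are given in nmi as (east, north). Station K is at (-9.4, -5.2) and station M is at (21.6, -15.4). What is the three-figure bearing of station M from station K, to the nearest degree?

108°

Δeast = 21.6 − -9.4 = 31.00; Δnorth = -15.4 − -5.2 = -10.20.
Bearing = atan2(Δeast, Δnorth) mod 360° = 108.21° ≈ 108°.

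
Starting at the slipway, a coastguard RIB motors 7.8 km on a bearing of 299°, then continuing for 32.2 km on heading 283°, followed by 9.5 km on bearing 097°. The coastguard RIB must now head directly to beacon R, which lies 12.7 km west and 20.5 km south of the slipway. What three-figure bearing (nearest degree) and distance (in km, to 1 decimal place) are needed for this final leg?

152°, 34.4 km

Leg 1 (299°, 7.8 km): east 7.8 sin 299° = -6.82, north 7.8 cos 299° = 3.78
Leg 2 (283°, 32.2 km): east 32.2 sin 283° = -31.37, north 32.2 cos 283° = 7.24
Leg 3 (097°, 9.5 km): east 9.5 sin 97° = 9.43, north 9.5 cos 97° = -1.16
Current position: (-28.77, 9.87). Target: (-12.7, -20.5). Remaining: Δeast = 16.07, Δnorth = -30.37.
Bearing = atan2(16.07, -30.37) mod 360° = 152.12°; distance = √((16.07)² + (-30.37)²) = 34.356 km.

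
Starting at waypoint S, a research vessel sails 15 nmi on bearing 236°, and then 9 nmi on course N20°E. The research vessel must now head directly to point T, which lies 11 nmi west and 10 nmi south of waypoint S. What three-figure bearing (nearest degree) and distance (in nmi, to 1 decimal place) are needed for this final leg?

189°, 10.2 nmi

Leg 1 (236°, 15 nmi): east 15 sin 236° = -12.44, north 15 cos 236° = -8.39
Leg 2 (N20°E, 9 nmi): east 9 sin 20° = 3.08, north 9 cos 20° = 8.46
Current position: (-9.36, 0.07). Target: (-11, -10). Remaining: Δeast = -1.64, Δnorth = -10.07.
Bearing = atan2(-1.64, -10.07) mod 360° = 189.27°; distance = √((-1.64)² + (-10.07)²) = 10.202 nmi.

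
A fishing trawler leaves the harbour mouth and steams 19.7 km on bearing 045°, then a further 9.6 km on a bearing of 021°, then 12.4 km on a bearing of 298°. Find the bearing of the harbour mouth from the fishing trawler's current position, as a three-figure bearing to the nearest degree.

193°

Leg 1 (045°, 19.7 km): east 19.7 sin 45° = 13.93, north 19.7 cos 45° = 13.93
Leg 2 (021°, 9.6 km): east 9.6 sin 21° = 3.44, north 9.6 cos 21° = 8.96
Leg 3 (298°, 12.4 km): east 12.4 sin 298° = -10.95, north 12.4 cos 298° = 5.82
Net displacement: 6.42 east, 28.71 north. Direction back to start is (-6.42, -28.71): bearing = atan2(-6.42, -28.71) mod 360° = 192.61° ≈ 193°.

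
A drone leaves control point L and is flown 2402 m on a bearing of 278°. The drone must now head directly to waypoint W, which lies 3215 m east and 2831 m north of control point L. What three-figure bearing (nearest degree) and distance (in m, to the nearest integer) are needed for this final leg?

066°, 6126 m

Leg 1 (278°, 2402 m): east 2402 sin 278° = -2378.62, north 2402 cos 278° = 334.29
Current position: (-2378.62, 334.29). Target: (3215, 2831). Remaining: Δeast = 5593.62, Δnorth = 2496.71.
Bearing = atan2(5593.62, 2496.71) mod 360° = 65.95°; distance = √((5593.62)² + (2496.71)²) = 6125.534 m.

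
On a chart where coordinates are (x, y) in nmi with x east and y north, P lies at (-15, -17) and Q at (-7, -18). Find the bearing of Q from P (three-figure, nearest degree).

097°

Δeast = -7 − -15 = 8.00; Δnorth = -18 − -17 = -1.00.
Bearing = atan2(Δeast, Δnorth) mod 360° = 97.13° ≈ 097°.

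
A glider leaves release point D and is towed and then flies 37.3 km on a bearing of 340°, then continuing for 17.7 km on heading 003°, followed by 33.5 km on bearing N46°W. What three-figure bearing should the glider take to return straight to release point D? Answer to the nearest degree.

Leg 1 (340°, 37.3 km): east 37.3 sin 340° = -12.76, north 37.3 cos 340° = 35.05
Leg 2 (003°, 17.7 km): east 17.7 sin 3° = 0.93, north 17.7 cos 3° = 17.68
Leg 3 (N46°W, 33.5 km): east 33.5 sin 314° = -24.10, north 33.5 cos 314° = 23.27
Net displacement: -35.93 east, 76.00 north. Direction back to start is (35.93, -76.00): bearing = atan2(35.93, -76.00) mod 360° = 154.70° ≈ 155°.

155°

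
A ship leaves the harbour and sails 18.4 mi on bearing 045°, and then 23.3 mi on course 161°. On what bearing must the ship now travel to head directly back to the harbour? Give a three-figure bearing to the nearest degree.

Leg 1 (045°, 18.4 mi): east 18.4 sin 45° = 13.01, north 18.4 cos 45° = 13.01
Leg 2 (161°, 23.3 mi): east 23.3 sin 161° = 7.59, north 23.3 cos 161° = -22.03
Net displacement: 20.60 east, -9.02 north. Direction back to start is (-20.60, 9.02): bearing = atan2(-20.60, 9.02) mod 360° = 293.65° ≈ 294°.

294°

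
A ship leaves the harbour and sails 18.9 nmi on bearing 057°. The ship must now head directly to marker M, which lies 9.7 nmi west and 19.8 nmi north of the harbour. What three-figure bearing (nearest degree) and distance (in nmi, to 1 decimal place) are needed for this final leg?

Leg 1 (057°, 18.9 nmi): east 18.9 sin 57° = 15.85, north 18.9 cos 57° = 10.29
Current position: (15.85, 10.29). Target: (-9.7, 19.8). Remaining: Δeast = -25.55, Δnorth = 9.51.
Bearing = atan2(-25.55, 9.51) mod 360° = 290.41°; distance = √((-25.55)² + (9.51)²) = 27.262 nmi.

290°, 27.3 nmi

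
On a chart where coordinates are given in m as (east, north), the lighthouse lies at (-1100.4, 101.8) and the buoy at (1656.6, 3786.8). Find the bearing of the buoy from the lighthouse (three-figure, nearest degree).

Δeast = 1656.6 − -1100.4 = 2757.00; Δnorth = 3786.8 − 101.8 = 3685.00.
Bearing = atan2(Δeast, Δnorth) mod 360° = 36.80° ≈ 037°.

037°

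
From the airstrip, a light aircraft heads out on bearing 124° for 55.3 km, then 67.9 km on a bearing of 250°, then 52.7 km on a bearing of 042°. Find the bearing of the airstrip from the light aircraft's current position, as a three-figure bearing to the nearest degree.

Leg 1 (124°, 55.3 km): east 55.3 sin 124° = 45.85, north 55.3 cos 124° = -30.92
Leg 2 (250°, 67.9 km): east 67.9 sin 250° = -63.81, north 67.9 cos 250° = -23.22
Leg 3 (042°, 52.7 km): east 52.7 sin 42° = 35.26, north 52.7 cos 42° = 39.16
Net displacement: 17.30 east, -14.98 north. Direction back to start is (-17.30, 14.98): bearing = atan2(-17.30, 14.98) mod 360° = 310.89° ≈ 311°.

311°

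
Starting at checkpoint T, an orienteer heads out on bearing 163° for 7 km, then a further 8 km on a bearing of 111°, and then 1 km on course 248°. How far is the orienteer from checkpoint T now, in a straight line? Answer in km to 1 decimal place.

Leg 1 (163°, 7 km): east 7 sin 163° = 2.05, north 7 cos 163° = -6.69
Leg 2 (111°, 8 km): east 8 sin 111° = 7.47, north 8 cos 111° = -2.87
Leg 3 (248°, 1 km): east 1 sin 248° = -0.93, north 1 cos 248° = -0.37
Net: 8.59 east, -9.94 north. Distance = √((8.59)² + (-9.94)²) = 13.133 km.

13.1 km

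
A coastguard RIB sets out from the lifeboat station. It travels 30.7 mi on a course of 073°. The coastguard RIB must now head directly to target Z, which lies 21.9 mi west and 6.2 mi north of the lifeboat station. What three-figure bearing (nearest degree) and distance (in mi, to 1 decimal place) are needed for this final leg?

Leg 1 (073°, 30.7 mi): east 30.7 sin 73° = 29.36, north 30.7 cos 73° = 8.98
Current position: (29.36, 8.98). Target: (-21.9, 6.2). Remaining: Δeast = -51.26, Δnorth = -2.78.
Bearing = atan2(-51.26, -2.78) mod 360° = 266.90°; distance = √((-51.26)² + (-2.78)²) = 51.334 mi.

267°, 51.3 mi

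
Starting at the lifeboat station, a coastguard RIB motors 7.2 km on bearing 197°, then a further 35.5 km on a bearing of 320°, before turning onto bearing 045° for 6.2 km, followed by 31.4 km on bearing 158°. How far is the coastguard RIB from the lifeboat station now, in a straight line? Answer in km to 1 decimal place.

9.8 km

Leg 1 (197°, 7.2 km): east 7.2 sin 197° = -2.11, north 7.2 cos 197° = -6.89
Leg 2 (320°, 35.5 km): east 35.5 sin 320° = -22.82, north 35.5 cos 320° = 27.19
Leg 3 (045°, 6.2 km): east 6.2 sin 45° = 4.38, north 6.2 cos 45° = 4.38
Leg 4 (158°, 31.4 km): east 31.4 sin 158° = 11.76, north 31.4 cos 158° = -29.11
Net: -8.78 east, -4.42 north. Distance = √((-8.78)² + (-4.42)²) = 9.828 km.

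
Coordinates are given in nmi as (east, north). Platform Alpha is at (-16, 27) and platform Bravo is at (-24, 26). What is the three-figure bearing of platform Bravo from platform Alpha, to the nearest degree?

263°

Δeast = -24 − -16 = -8.00; Δnorth = 26 − 27 = -1.00.
Bearing = atan2(Δeast, Δnorth) mod 360° = 262.87° ≈ 263°.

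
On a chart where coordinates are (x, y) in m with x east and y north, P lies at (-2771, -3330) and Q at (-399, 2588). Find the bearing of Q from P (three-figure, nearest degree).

022°

Δeast = -399 − -2771 = 2372.00; Δnorth = 2588 − -3330 = 5918.00.
Bearing = atan2(Δeast, Δnorth) mod 360° = 21.84° ≈ 022°.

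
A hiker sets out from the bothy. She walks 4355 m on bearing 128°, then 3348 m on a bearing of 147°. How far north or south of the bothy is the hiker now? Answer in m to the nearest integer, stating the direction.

5489 m south

Leg 1 (128°, 4355 m): east 4355 sin 128° = 3431.79, north 4355 cos 128° = -2681.21
Leg 2 (147°, 3348 m): east 3348 sin 147° = 1823.45, north 3348 cos 147° = -2807.87
Net north component: -5489.07 m.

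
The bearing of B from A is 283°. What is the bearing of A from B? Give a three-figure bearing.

103°

Back-bearing = 283° − 180° = 103°.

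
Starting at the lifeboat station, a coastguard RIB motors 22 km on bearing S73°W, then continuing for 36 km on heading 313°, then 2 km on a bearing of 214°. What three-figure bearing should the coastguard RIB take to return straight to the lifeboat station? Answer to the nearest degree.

109°

Leg 1 (S73°W, 22 km): east 22 sin 253° = -21.04, north 22 cos 253° = -6.43
Leg 2 (313°, 36 km): east 36 sin 313° = -26.33, north 36 cos 313° = 24.55
Leg 3 (214°, 2 km): east 2 sin 214° = -1.12, north 2 cos 214° = -1.66
Net displacement: -48.49 east, 16.46 north. Direction back to start is (48.49, -16.46): bearing = atan2(48.49, -16.46) mod 360° = 108.75° ≈ 109°.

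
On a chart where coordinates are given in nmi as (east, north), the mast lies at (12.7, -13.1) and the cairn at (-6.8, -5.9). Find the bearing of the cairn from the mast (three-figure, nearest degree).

Δeast = -6.8 − 12.7 = -19.50; Δnorth = -5.9 − -13.1 = 7.20.
Bearing = atan2(Δeast, Δnorth) mod 360° = 290.27° ≈ 290°.

290°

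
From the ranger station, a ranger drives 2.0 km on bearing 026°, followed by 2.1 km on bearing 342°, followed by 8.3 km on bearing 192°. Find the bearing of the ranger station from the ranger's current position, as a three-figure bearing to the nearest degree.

019°

Leg 1 (026°, 2.0 km): east 2.0 sin 26° = 0.88, north 2.0 cos 26° = 1.80
Leg 2 (342°, 2.1 km): east 2.1 sin 342° = -0.65, north 2.1 cos 342° = 2.00
Leg 3 (192°, 8.3 km): east 8.3 sin 192° = -1.73, north 8.3 cos 192° = -8.12
Net displacement: -1.50 east, -4.32 north. Direction back to start is (1.50, 4.32): bearing = atan2(1.50, 4.32) mod 360° = 19.11° ≈ 019°.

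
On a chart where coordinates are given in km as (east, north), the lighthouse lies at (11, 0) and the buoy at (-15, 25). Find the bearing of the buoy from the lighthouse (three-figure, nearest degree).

Δeast = -15 − 11 = -26.00; Δnorth = 25 − 0 = 25.00.
Bearing = atan2(Δeast, Δnorth) mod 360° = 313.88° ≈ 314°.

314°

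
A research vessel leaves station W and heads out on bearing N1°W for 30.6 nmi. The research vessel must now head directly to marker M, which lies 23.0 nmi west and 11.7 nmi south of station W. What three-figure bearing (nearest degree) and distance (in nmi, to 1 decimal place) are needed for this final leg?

208°, 47.9 nmi

Leg 1 (N1°W, 30.6 nmi): east 30.6 sin 359° = -0.53, north 30.6 cos 359° = 30.60
Current position: (-0.53, 30.60). Target: (-23.0, -11.7). Remaining: Δeast = -22.47, Δnorth = -42.30.
Bearing = atan2(-22.47, -42.30) mod 360° = 207.98°; distance = √((-22.47)² + (-42.30)²) = 47.892 nmi.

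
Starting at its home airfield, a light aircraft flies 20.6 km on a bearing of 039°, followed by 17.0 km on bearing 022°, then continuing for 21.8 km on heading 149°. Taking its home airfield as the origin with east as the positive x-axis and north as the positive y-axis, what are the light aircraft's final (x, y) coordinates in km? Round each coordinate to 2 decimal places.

(30.56, 13.09)

Leg 1 (039°, 20.6 km): east 20.6 sin 39° = 12.96, north 20.6 cos 39° = 16.01
Leg 2 (022°, 17.0 km): east 17.0 sin 22° = 6.37, north 17.0 cos 22° = 15.76
Leg 3 (149°, 21.8 km): east 21.8 sin 149° = 11.23, north 21.8 cos 149° = -18.69
Summing: 30.56 km east, 13.09 km north → (30.56, 13.09).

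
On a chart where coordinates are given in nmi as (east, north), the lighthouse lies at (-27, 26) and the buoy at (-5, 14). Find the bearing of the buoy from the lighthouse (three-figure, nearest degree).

119°

Δeast = -5 − -27 = 22.00; Δnorth = 14 − 26 = -12.00.
Bearing = atan2(Δeast, Δnorth) mod 360° = 118.61° ≈ 119°.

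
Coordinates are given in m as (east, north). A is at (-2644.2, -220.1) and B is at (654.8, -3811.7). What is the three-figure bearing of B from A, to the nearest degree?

137°

Δeast = 654.8 − -2644.2 = 3299.00; Δnorth = -3811.7 − -220.1 = -3591.60.
Bearing = atan2(Δeast, Δnorth) mod 360° = 137.43° ≈ 137°.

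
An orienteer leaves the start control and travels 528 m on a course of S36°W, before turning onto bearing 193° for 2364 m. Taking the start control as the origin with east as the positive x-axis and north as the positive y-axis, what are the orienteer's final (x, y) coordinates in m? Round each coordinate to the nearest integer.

(-842, -2731)

Leg 1 (S36°W, 528 m): east 528 sin 216° = -310.35, north 528 cos 216° = -427.16
Leg 2 (193°, 2364 m): east 2364 sin 193° = -531.78, north 2364 cos 193° = -2303.41
Summing: -842.13 m east, -2730.57 m north → (-842, -2731).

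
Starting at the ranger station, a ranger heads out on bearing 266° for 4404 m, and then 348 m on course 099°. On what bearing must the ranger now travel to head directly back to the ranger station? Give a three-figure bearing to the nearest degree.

Leg 1 (266°, 4404 m): east 4404 sin 266° = -4393.27, north 4404 cos 266° = -307.21
Leg 2 (099°, 348 m): east 348 sin 99° = 343.72, north 348 cos 99° = -54.44
Net displacement: -4049.56 east, -361.65 north. Direction back to start is (4049.56, 361.65): bearing = atan2(4049.56, 361.65) mod 360° = 84.90° ≈ 085°.

085°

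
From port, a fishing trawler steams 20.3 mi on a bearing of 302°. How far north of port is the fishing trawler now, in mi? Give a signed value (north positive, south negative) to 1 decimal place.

10.8 mi

Leg 1 (302°, 20.3 mi): east 20.3 sin 302° = -17.22, north 20.3 cos 302° = 10.76
Net north component: 10.76 mi.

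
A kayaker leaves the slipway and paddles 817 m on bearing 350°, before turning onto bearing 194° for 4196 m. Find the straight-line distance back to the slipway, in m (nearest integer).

3466 m

Leg 1 (350°, 817 m): east 817 sin 350° = -141.87, north 817 cos 350° = 804.59
Leg 2 (194°, 4196 m): east 4196 sin 194° = -1015.10, north 4196 cos 194° = -4071.36
Net: -1156.97 east, -3266.77 north. Distance = √((-1156.97)² + (-3266.77)²) = 3465.602 m.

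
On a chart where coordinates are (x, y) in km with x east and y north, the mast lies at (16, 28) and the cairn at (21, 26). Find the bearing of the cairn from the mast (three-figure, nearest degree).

112°

Δeast = 21 − 16 = 5.00; Δnorth = 26 − 28 = -2.00.
Bearing = atan2(Δeast, Δnorth) mod 360° = 111.80° ≈ 112°.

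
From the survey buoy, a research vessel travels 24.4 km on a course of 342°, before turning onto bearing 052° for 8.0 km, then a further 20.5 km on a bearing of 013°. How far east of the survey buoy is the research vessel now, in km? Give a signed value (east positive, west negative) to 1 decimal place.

Leg 1 (342°, 24.4 km): east 24.4 sin 342° = -7.54, north 24.4 cos 342° = 23.21
Leg 2 (052°, 8.0 km): east 8.0 sin 52° = 6.30, north 8.0 cos 52° = 4.93
Leg 3 (013°, 20.5 km): east 20.5 sin 13° = 4.61, north 20.5 cos 13° = 19.97
Net east component: 3.38 km.

3.4 km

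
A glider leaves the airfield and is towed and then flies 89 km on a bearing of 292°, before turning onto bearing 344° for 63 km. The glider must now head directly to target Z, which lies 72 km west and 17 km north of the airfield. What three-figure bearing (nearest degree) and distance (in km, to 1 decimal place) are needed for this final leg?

Leg 1 (292°, 89 km): east 89 sin 292° = -82.52, north 89 cos 292° = 33.34
Leg 2 (344°, 63 km): east 63 sin 344° = -17.37, north 63 cos 344° = 60.56
Current position: (-99.88, 93.90). Target: (-72, 17). Remaining: Δeast = 27.88, Δnorth = -76.90.
Bearing = atan2(27.88, -76.90) mod 360° = 160.07°; distance = √((27.88)² + (-76.90)²) = 81.799 km.

160°, 81.8 km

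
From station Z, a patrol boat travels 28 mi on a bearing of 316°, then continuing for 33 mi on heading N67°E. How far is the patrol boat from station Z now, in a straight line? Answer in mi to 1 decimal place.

Leg 1 (316°, 28 mi): east 28 sin 316° = -19.45, north 28 cos 316° = 20.14
Leg 2 (N67°E, 33 mi): east 33 sin 67° = 30.38, north 33 cos 67° = 12.89
Net: 10.93 east, 33.04 north. Distance = √((10.93)² + (33.04)²) = 34.796 mi.

34.8 mi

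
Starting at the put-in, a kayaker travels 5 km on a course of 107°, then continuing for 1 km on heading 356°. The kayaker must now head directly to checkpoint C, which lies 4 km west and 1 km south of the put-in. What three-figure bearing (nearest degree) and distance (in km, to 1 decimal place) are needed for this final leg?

Leg 1 (107°, 5 km): east 5 sin 107° = 4.78, north 5 cos 107° = -1.46
Leg 2 (356°, 1 km): east 1 sin 356° = -0.07, north 1 cos 356° = 1.00
Current position: (4.71, -0.46). Target: (-4, -1). Remaining: Δeast = -8.71, Δnorth = -0.54.
Bearing = atan2(-8.71, -0.54) mod 360° = 266.48°; distance = √((-8.71)² + (-0.54)²) = 8.728 km.

266°, 8.7 km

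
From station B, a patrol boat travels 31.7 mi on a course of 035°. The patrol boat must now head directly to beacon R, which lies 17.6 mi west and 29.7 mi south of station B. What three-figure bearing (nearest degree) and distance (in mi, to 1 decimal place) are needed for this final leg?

Leg 1 (035°, 31.7 mi): east 31.7 sin 35° = 18.18, north 31.7 cos 35° = 25.97
Current position: (18.18, 25.97). Target: (-17.6, -29.7). Remaining: Δeast = -35.78, Δnorth = -55.67.
Bearing = atan2(-35.78, -55.67) mod 360° = 212.73°; distance = √((-35.78)² + (-55.67)²) = 66.176 mi.

213°, 66.2 mi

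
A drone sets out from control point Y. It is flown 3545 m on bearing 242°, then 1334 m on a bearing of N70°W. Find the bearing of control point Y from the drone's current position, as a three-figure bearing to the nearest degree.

075°

Leg 1 (242°, 3545 m): east 3545 sin 242° = -3130.05, north 3545 cos 242° = -1664.28
Leg 2 (N70°W, 1334 m): east 1334 sin 290° = -1253.55, north 1334 cos 290° = 456.25
Net displacement: -4383.60 east, -1208.02 north. Direction back to start is (4383.60, 1208.02): bearing = atan2(4383.60, 1208.02) mod 360° = 74.59° ≈ 075°.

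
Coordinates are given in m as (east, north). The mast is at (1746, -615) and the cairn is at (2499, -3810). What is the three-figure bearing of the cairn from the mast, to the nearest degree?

Δeast = 2499 − 1746 = 753.00; Δnorth = -3810 − -615 = -3195.00.
Bearing = atan2(Δeast, Δnorth) mod 360° = 166.74° ≈ 167°.

167°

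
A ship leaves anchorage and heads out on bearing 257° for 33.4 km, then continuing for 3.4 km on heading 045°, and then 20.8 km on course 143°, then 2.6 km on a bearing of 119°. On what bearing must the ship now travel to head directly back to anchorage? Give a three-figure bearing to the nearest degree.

034°

Leg 1 (257°, 33.4 km): east 33.4 sin 257° = -32.54, north 33.4 cos 257° = -7.51
Leg 2 (045°, 3.4 km): east 3.4 sin 45° = 2.40, north 3.4 cos 45° = 2.40
Leg 3 (143°, 20.8 km): east 20.8 sin 143° = 12.52, north 20.8 cos 143° = -16.61
Leg 4 (119°, 2.6 km): east 2.6 sin 119° = 2.27, north 2.6 cos 119° = -1.26
Net displacement: -15.35 east, -22.98 north. Direction back to start is (15.35, 22.98): bearing = atan2(15.35, 22.98) mod 360° = 33.74° ≈ 034°.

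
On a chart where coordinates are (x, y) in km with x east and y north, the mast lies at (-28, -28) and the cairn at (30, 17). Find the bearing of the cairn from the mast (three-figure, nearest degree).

052°

Δeast = 30 − -28 = 58.00; Δnorth = 17 − -28 = 45.00.
Bearing = atan2(Δeast, Δnorth) mod 360° = 52.19° ≈ 052°.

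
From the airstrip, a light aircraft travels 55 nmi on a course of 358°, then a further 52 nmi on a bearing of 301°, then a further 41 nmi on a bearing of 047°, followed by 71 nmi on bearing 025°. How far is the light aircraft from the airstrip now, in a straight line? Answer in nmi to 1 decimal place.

Leg 1 (358°, 55 nmi): east 55 sin 358° = -1.92, north 55 cos 358° = 54.97
Leg 2 (301°, 52 nmi): east 52 sin 301° = -44.57, north 52 cos 301° = 26.78
Leg 3 (047°, 41 nmi): east 41 sin 47° = 29.99, north 41 cos 47° = 27.96
Leg 4 (025°, 71 nmi): east 71 sin 25° = 30.01, north 71 cos 25° = 64.35
Net: 13.50 east, 174.06 north. Distance = √((13.50)² + (174.06)²) = 174.581 nmi.

174.6 nmi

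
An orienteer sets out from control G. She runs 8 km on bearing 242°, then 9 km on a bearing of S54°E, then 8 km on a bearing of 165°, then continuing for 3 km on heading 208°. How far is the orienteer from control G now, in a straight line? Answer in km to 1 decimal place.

19.4 km

Leg 1 (242°, 8 km): east 8 sin 242° = -7.06, north 8 cos 242° = -3.76
Leg 2 (S54°E, 9 km): east 9 sin 126° = 7.28, north 9 cos 126° = -5.29
Leg 3 (165°, 8 km): east 8 sin 165° = 2.07, north 8 cos 165° = -7.73
Leg 4 (208°, 3 km): east 3 sin 208° = -1.41, north 3 cos 208° = -2.65
Net: 0.88 east, -19.42 north. Distance = √((0.88)² + (-19.42)²) = 19.442 km.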